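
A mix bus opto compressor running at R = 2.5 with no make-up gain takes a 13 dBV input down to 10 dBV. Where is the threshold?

Input is 5 dB above T (since output overshoot × R = input overshoot: (10 − T)·2.5 = 13 − T gives T = 8 dBV).
Check: 8 + (13 − 8)/2.5 = 8 + 2 = 10 dBV. ✓

8 dBV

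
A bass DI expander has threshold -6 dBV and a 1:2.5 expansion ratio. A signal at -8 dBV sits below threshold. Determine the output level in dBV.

-11 dBV

Below threshold, a 1:2.5 expander applies gain = (2.5−1)×(T − x) of attenuation.
(2.5−1) × 2 = 3 dB, so output = -8 − 3 = -11 dBV.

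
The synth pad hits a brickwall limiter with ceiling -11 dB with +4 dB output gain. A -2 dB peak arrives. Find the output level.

-7 dB

A brickwall limiter is an ∞:1 compressor: any input above the ceiling is clamped to -11 dB.
Output gain then adds 4 dB: -11 + 4 = -7 dB.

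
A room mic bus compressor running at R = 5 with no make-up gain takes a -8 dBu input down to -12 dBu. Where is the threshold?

Let T be the threshold. Output overshoot = (input overshoot)/R, so -12 − T = (-8 − T)/5.
5·(-12 − T) = -8 − T → 4·T = -60 − (-8) = -52.
T = -52/4 = -13 dBu.

-13 dBu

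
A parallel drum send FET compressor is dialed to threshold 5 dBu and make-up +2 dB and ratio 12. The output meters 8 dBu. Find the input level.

Remove make-up: 8 − 2 = 6 dBu.
The compressed level sits 6 − 5 = 1 dB over threshold.
Before 12:1 compression the overshoot was 1 × 12 = 12 dB, so input = 5 + 12 = 17 dBu.

17 dBu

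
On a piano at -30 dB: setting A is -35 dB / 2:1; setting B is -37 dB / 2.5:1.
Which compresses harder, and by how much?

A: GR = 5 − 5/2 = 2.5 dB.
B: GR = 7 − 7/2.5 = 4.2 dB.
Difference: 1.7 dB in favour of B.

B, by 1.7 dB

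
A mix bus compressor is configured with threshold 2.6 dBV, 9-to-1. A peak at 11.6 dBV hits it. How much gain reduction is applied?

11.6 dBV exceeds the threshold by 9 dB.
A 9:1 ratio leaves 1 dB of that excess.
So the signal is attenuated by 9 − 1 = 8 dB.

8 dB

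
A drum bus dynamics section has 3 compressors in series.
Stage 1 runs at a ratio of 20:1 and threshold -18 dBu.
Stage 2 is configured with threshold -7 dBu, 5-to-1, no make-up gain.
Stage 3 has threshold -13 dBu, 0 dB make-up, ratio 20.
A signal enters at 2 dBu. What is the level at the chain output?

Stage 1: 2 dBu is 20 dB over -18 dBu; at 20:1 that becomes 1 dB over, giving -17 dBu.
Stage 2: below threshold (-17 ≤ -7); passes unchanged; output -17 dBu.
Stage 3: below threshold (-17 ≤ -13); passes unchanged; output -17 dBu.

-17 dBu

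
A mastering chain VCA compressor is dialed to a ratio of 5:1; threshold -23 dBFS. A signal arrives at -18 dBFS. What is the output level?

-22 dBFS

Overshoot: -18 − (-23) = 5 dB.
At 5:1 the overshoot is divided by 5, leaving 1 dB above threshold.
So the level is -23 + 1 = -22 dBFS.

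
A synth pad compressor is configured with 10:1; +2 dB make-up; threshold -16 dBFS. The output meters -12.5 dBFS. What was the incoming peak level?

-1 dBFS

Remove make-up: -12.5 − 2 = -14.5 dBFS.
The compressed level sits -14.5 − (-16) = 1.5 dB over threshold.
Input overshoot = R × output overshoot = 15 dB → input = -16 + 15 = -1 dBFS.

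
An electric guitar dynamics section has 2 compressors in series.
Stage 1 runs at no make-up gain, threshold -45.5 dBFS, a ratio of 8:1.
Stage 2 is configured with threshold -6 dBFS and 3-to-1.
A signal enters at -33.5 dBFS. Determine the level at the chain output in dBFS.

Stage 1: overshoot 12 dB → 12/8 = 1.5 dB → -44 dBFS.
Stage 2: -44 dBFS is at or below the -6 dBFS threshold — no compression; output -44 dBFS.

-44 dBFS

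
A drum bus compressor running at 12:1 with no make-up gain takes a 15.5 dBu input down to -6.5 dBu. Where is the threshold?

-8.5 dBu

Let T be the threshold. Output overshoot = (input overshoot)/R, so -6.5 − T = (15.5 − T)/12.
12·(-6.5 − T) = 15.5 − T → 11·T = -78 − 15.5 = -93.5.
T = -93.5/11 = -8.5 dBu.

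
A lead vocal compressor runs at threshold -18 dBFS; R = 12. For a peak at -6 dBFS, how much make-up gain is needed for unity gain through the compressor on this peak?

Without make-up, output = threshold + overshoot/12 = -18 + 1 = -17 dBFS.
Gap to target: 11 dB.

11 dB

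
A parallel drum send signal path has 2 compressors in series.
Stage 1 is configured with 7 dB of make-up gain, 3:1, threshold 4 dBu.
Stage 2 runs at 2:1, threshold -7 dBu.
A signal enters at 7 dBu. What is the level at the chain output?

Stage 1: 3 dB above 4 dBu, reduced 3:1 to 1 dB above → 5 dBu; +7 dB make-up → 12 dBu.
Stage 2: 19 dB above -7 dBu, reduced 2:1 to 9.5 dB above → 2.5 dBu.

2.5 dBu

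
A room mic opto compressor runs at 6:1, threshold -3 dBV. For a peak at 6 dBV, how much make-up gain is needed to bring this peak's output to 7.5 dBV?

The peak compresses to -3 + 9/6 = -1.5 dBV.
To reach 7.5 dBV requires 7.5 − (-1.5) = 9 dB of make-up.

9 dB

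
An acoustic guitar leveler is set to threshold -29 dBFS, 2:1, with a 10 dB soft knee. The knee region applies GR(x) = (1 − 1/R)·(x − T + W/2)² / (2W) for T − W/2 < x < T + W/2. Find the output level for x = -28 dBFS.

x − T + W/2 = -28 − (-29) + 5 = 6.
GR = (1 − 1/2) × 6² / 20 = 0.5 × 36 / 20 = 0.9 dB.
Output = -28 − 0.9 = -28.9 dBFS.

-28.9 dBFS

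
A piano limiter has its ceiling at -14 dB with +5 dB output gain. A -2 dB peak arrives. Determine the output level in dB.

-9 dB

A brickwall limiter is an ∞:1 compressor: any input above the ceiling is clamped to -14 dB.
Output gain then adds 5 dB: -14 + 5 = -9 dB.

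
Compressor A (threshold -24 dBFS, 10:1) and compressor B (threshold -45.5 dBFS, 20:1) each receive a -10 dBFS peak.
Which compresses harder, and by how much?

B, by 21.125 dB

A: GR = 14 − 14/10 = 12.6 dB.
B: GR = 35.5 − 35.5/20 = 33.725 dB.
Difference: 21.125 dB in favour of B.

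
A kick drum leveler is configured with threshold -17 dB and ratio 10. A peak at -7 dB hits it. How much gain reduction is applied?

9 dB

-7 dB exceeds the threshold by 10 dB.
After 10:1 compression the overshoot becomes 10/10 = 1 dB.
GR = overshoot in − overshoot out = 10 − 1 = 9 dB.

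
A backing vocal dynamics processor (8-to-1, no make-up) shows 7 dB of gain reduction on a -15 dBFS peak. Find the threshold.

Let T be the threshold. Output overshoot = (input overshoot)/R, so -22 − T = (-15 − T)/8.
8·(-22 − T) = -15 − T → 7·T = -176 − (-15) = -161.
T = -161/7 = -23 dBFS.

-23 dBFS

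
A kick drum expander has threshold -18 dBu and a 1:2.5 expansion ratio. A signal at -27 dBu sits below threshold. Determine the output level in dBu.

The input is 9 dB below the -18 dBu threshold.
A 1:2.5 expander multiplies undershoot by 2.5: 9 × 2.5 = 22.5 dB below threshold.
Output = -18 − 22.5 = -40.5 dBu.

-40.5 dBu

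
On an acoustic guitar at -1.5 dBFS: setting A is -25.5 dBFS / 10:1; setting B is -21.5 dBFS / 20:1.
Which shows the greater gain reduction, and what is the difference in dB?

A: overshoot 24 dB → output overshoot 2.4 dB → GR 21.6 dB.
B: overshoot 20 dB → output overshoot 1 dB → GR 19 dB.
Difference: 2.6 dB in favour of A.

A, by 2.6 dB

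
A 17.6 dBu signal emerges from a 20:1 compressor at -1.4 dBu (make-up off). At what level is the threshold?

-2.4 dBu

Gain reduction = 17.6 − (-1.4) = 19 dB; output overshoot = GR / (R − 1) = 19 / 19 = 1 dB.
Threshold = output − output overshoot = -1.4 − 1 = -2.4 dBu.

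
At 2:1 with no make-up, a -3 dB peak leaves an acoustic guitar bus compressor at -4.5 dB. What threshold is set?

-6 dB

Input is 3 dB above T (since output overshoot × R = input overshoot: (-4.5 − T)·2 = -3 − T gives T = -6 dB).
Check: -6 + (-3 − (-6))/2 = -6 + 1.5 = -4.5 dB. ✓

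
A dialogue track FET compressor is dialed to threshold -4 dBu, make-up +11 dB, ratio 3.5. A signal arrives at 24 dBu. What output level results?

24 dBu sits 28 dB over threshold.
The 28 dB excess becomes 8 dB after 3.5:1 reduction.
Output = -4 + 8 = 4 dBu; make-up adds 11 dB, giving 15 dBu.

15 dBu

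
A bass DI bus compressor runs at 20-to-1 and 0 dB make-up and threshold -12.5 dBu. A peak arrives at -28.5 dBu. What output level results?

-28.5 dBu

-28.5 dBu is 16 dB below the -12.5 dBu threshold, so no gain reduction is applied.
Output = input = -28.5 dBu.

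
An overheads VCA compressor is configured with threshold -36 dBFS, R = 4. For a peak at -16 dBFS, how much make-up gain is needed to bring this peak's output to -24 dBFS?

The peak compresses to -36 + 20/4 = -31 dBFS.
To reach -24 dBFS requires -24 − (-31) = 7 dB of make-up.

7 dB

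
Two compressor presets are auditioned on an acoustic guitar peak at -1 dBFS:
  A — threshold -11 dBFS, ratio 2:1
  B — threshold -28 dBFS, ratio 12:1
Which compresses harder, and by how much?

B, by 19.75 dB

A: overshoot 10 dB → output overshoot 5 dB → GR 5 dB.
B: overshoot 27 dB → output overshoot 2.25 dB → GR 24.75 dB.
B applies 19.75 dB more gain reduction.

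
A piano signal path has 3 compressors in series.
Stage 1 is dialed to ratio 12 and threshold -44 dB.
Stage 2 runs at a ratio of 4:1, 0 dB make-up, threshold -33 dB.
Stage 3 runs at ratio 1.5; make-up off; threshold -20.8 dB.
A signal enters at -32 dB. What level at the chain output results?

Stage 1: -32 dB is 12 dB over -44 dB; at 12:1 that becomes 1 dB over, giving -43 dB.
Stage 2: -43 dB ≤ -33 dB, so stage 2 doesn't engage; output -43 dB.
Stage 3: -43 dB ≤ -20.8 dB, so stage 3 doesn't engage; output -43 dB.

-43 dB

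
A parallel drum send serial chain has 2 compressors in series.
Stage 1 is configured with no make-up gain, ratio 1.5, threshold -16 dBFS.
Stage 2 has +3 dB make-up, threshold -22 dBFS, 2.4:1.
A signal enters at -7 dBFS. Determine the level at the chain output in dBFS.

Stage 1: overshoot 9 dB → 9/1.5 = 6 dB → -10 dBFS.
Stage 2: -10 dBFS is 12 dB over -22 dBFS; at 2.4:1 that becomes 5 dB over, giving -17 dBFS; +3 dB make-up → -14 dBFS.

-14 dBFS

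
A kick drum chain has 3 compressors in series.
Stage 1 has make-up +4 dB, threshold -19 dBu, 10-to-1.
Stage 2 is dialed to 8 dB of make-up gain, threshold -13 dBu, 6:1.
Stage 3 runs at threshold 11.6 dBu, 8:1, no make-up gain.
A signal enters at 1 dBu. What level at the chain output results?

-5 dBu

Stage 1: 1 dBu is 20 dB over -19 dBu; at 10:1 that becomes 2 dB over, giving -17 dBu; +4 dB make-up → -13 dBu.
Stage 2: -13 dBu is at or below the -13 dBu threshold — no compression; make-up brings it to -5 dBu.
Stage 3: -5 dBu ≤ 11.6 dBu, so stage 3 doesn't engage; output -5 dBu.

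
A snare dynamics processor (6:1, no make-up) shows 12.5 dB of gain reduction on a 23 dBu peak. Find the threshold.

8 dBu

Input is 15 dB above T (since output overshoot × R = input overshoot: (10.5 − T)·6 = 23 − T gives T = 8 dBu).
Check: 8 + (23 − 8)/6 = 8 + 2.5 = 10.5 dBu. ✓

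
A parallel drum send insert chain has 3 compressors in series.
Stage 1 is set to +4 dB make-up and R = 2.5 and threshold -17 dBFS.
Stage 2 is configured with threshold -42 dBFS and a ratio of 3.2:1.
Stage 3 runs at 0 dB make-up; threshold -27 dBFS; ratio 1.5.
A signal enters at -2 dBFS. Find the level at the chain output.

Stage 1: 15 dB above -17 dBFS, reduced 2.5:1 to 6 dB above → -11 dBFS; +4 dB make-up → -7 dBFS.
Stage 2: overshoot 35 dB → 35/3.2 = 10.9375 dB → -31.0625 dBFS.
Stage 3: -31.0625 dBFS ≤ -27 dBFS, so stage 3 doesn't engage; output -31.0625 dBFS.

-31.0625 dBFS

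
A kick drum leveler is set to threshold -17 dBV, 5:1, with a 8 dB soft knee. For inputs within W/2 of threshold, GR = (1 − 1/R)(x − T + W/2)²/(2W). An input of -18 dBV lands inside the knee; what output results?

x − T + W/2 = -18 − (-17) + 4 = 3.
GR = (1 − 1/5) × 3² / 16 = 0.8 × 9 / 16 = 0.45 dB.
Output = -18 − 0.45 = -18.45 dBV.

-18.45 dBV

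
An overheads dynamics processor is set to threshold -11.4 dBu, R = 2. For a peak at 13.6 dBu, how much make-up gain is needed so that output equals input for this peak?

12.5 dB

The peak compresses to -11.4 + 25/2 = 1.1 dBu.
To reach 13.6 dBu requires 13.6 − 1.1 = 12.5 dB of make-up.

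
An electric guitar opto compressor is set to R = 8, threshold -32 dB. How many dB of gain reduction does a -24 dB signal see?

7 dB

The signal is 8 dB above threshold.
A 8:1 ratio leaves 1 dB of that excess.
GR = overshoot in − overshoot out = 8 − 1 = 7 dB.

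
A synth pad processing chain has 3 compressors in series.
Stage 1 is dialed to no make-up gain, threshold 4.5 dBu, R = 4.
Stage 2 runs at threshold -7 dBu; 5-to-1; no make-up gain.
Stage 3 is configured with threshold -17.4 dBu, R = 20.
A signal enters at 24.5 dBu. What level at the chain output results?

-16.715 dBu

Stage 1: 20 dB above 4.5 dBu, reduced 4:1 to 5 dB above → 9.5 dBu.
Stage 2: overshoot 16.5 dB → 16.5/5 = 3.3 dB → -3.7 dBu.
Stage 3: -3.7 dBu is 13.7 dB over -17.4 dBu; at 20:1 that becomes 0.685 dB over, giving -16.715 dBu.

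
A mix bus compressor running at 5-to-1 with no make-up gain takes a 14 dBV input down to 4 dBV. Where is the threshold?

Gain reduction = 14 − 4 = 10 dB; output overshoot = GR / (R − 1) = 10 / 4 = 2.5 dB.
Threshold = output − output overshoot = 4 − 2.5 = 1.5 dBV.

1.5 dBV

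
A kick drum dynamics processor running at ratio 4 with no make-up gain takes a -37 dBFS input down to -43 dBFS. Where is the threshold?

-45 dBFS

Gain reduction = -37 − (-43) = 6 dB; output overshoot = GR / (R − 1) = 6 / 3 = 2 dB.
Threshold = output − output overshoot = -43 − 2 = -45 dBFS.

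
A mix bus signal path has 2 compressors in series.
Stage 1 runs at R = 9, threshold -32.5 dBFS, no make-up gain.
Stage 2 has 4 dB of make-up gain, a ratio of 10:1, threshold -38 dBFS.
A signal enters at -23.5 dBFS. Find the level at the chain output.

Stage 1: -23.5 dBFS is 9 dB over -32.5 dBFS; at 9:1 that becomes 1 dB over, giving -31.5 dBFS.
Stage 2: overshoot 6.5 dB → 6.5/10 = 0.65 dB → -37.35 dBFS; +4 dB make-up → -33.35 dBFS.

-33.35 dBFS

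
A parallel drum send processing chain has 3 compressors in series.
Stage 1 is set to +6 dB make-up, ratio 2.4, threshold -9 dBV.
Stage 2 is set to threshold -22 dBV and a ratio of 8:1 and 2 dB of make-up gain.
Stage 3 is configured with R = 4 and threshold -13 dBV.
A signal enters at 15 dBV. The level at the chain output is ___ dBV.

Stage 1: 24 dB above -9 dBV, reduced 2.4:1 to 10 dB above → 1 dBV; +6 dB make-up → 7 dBV.
Stage 2: overshoot 29 dB → 29/8 = 3.625 dB → -18.375 dBV; +2 dB make-up → -16.375 dBV.
Stage 3: below threshold (-16.375 ≤ -13); passes unchanged; output -16.375 dBV.

-16.375 dBV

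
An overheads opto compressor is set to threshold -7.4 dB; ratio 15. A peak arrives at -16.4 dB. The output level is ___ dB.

-16.4 dB

-16.4 dB is 9 dB below the -7.4 dB threshold, so no gain reduction is applied.
Output = input = -16.4 dB.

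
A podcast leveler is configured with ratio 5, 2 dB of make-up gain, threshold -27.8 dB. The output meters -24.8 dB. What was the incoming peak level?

-22.8 dB

Stripping the +2 dB make-up gives -26.8 dB at the gain stage.
The compressed level sits -26.8 − (-27.8) = 1 dB over threshold.
Input overshoot = R × output overshoot = 5 dB → input = -27.8 + 5 = -22.8 dB.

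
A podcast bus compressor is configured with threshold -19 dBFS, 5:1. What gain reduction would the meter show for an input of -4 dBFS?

Overshoot = -4 − (-19) = 15 dB.
At 5:1, output sits 15/5 = 3 dB above threshold.
So the signal is attenuated by 15 − 3 = 12 dB.

12 dB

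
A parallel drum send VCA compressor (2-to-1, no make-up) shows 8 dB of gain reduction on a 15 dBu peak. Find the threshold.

-1 dBu

Gain reduction = 15 − 7 = 8 dB; output overshoot = GR / (R − 1) = 8 / 1 = 8 dB.
Threshold = output − output overshoot = 7 − 8 = -1 dBu.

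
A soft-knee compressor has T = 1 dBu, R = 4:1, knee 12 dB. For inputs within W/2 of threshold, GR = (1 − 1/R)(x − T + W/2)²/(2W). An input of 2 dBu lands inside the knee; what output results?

0.46875 dBu

x − T + W/2 = 2 − 1 + 6 = 7.
GR = (1 − 1/4) × 7² / 24 = 0.75 × 49 / 24 = 1.53125 dB.
Output = 2 − 1.53125 = 0.46875 dBu.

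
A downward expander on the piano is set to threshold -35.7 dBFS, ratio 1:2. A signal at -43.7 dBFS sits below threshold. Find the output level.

-51.7 dBFS

The input is 8 dB below the -35.7 dBFS threshold.
A 1:2 expander multiplies undershoot by 2: 8 × 2 = 16 dB below threshold.
Output = -35.7 − 16 = -51.7 dBFS.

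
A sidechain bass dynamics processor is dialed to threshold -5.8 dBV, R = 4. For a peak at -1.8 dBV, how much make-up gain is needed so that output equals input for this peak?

Overshoot 4 dB → 4/4 = 1 dB after compression, so the compressed level is -5.8 + 1 = -4.8 dBV.
Make-up = target − compressed = -1.8 − (-4.8) = 3 dB.

3 dB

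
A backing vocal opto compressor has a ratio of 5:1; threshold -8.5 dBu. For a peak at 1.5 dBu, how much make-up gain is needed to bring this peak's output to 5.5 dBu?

Overshoot 10 dB → 10/5 = 2 dB after compression, so the compressed level is -8.5 + 2 = -6.5 dBu.
Make-up = target − compressed = 5.5 − (-6.5) = 12 dB.

12 dB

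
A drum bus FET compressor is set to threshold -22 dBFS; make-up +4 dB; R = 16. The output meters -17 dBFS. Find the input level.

-6 dBFS

Before make-up, the level was -17 − 4 = -21 dBFS.
Post-compression overshoot = -21 − (-22) = 1 dB.
Before 16:1 compression the overshoot was 1 × 16 = 16 dB, so input = -22 + 16 = -6 dBFS.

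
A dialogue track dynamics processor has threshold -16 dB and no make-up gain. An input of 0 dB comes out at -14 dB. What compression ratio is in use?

Input overshoot = 0 − (-16) = 16 dB; output overshoot = -14 − (-16) = 2 dB.
Ratio = 16 / 2 = 8.

8:1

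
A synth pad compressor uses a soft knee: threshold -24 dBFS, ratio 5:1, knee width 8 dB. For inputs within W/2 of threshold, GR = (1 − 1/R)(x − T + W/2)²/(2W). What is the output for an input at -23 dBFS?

-24.25 dBFS

x − T + W/2 = -23 − (-24) + 4 = 5.
GR = (1 − 1/5) × 5² / 16 = 0.8 × 25 / 16 = 1.25 dB.
Output = -23 − 1.25 = -24.25 dBFS.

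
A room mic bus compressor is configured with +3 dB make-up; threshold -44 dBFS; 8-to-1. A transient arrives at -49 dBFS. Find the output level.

-49 dBFS is 5 dB below the -44 dBFS threshold, so no gain reduction is applied.
Make-up gain adds 3 dB: -49 + 3 = -46 dBFS.

-46 dBFS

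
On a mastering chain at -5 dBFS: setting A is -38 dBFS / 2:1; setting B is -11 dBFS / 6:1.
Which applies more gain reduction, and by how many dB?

A: 33 dB over, compressed to 16.5 dB over, so 16.5 dB of GR.
B: 6 dB over, compressed to 1 dB over, so 5 dB of GR.
A applies 11.5 dB more gain reduction.

A, by 11.5 dB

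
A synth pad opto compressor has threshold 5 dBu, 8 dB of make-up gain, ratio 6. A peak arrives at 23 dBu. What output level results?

The input is 18 dB above the 5 dBu threshold.
6:1 compression reduces that to 18/6 = 3 dB over.
Output = 5 + 3 = 8 dBu; make-up adds 8 dB, giving 16 dBu.

16 dBu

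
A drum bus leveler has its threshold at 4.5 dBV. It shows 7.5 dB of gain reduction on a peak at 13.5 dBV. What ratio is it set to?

Input overshoot = 13.5 − 4.5 = 9 dB.
Output overshoot = 9 − 7.5 = 1.5 dB.
Ratio = input overshoot / output overshoot = 9 / 1.5 = 6.

6:1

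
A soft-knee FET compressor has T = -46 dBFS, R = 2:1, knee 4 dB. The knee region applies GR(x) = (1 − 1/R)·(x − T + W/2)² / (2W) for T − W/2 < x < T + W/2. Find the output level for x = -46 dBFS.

x − T + W/2 = -46 − (-46) + 2 = 2.
GR = (1 − 1/2) × 2² / 8 = 0.5 × 4 / 8 = 0.25 dB.
Output = -46 − 0.25 = -46.25 dBFS.

-46.25 dBFS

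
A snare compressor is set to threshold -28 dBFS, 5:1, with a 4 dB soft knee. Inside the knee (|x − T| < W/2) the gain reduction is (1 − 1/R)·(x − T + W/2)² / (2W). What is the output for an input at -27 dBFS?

x − T + W/2 = -27 − (-28) + 2 = 3.
GR = (1 − 1/5) × 3² / 8 = 0.8 × 9 / 8 = 0.9 dB.
Output = -27 − 0.9 = -27.9 dBFS.

-27.9 dBFS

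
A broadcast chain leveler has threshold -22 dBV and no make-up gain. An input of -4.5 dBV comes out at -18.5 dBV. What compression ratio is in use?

5:1

Input overshoot = -4.5 − (-22) = 17.5 dB; output overshoot = -18.5 − (-22) = 3.5 dB.
Ratio = 17.5 / 3.5 = 5.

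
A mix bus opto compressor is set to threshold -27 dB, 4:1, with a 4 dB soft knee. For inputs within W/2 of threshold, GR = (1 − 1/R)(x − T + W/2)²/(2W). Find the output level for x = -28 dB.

-28.09375 dB

x − T + W/2 = -28 − (-27) + 2 = 1.
GR = (1 − 1/4) × 1² / 8 = 0.75 × 1 / 8 = 0.09375 dB.
Output = -28 − 0.09375 = -28.09375 dB.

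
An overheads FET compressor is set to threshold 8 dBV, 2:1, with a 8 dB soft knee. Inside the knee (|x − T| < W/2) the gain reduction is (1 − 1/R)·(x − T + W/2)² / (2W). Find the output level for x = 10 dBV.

8.875 dBV

x − T + W/2 = 10 − 8 + 4 = 6.
GR = (1 − 1/2) × 6² / 16 = 0.5 × 36 / 16 = 1.125 dB.
Output = 10 − 1.125 = 8.875 dBV.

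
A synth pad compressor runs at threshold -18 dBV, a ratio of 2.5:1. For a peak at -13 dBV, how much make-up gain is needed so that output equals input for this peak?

3 dB

Overshoot 5 dB → 5/2.5 = 2 dB after compression, so the compressed level is -18 + 2 = -16 dBV.
Make-up = target − compressed = -13 − (-16) = 3 dB.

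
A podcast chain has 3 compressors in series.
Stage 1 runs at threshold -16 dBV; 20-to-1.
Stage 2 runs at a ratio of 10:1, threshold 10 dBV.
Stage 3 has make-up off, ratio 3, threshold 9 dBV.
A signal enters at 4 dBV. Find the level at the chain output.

-15 dBV

Stage 1: 4 dBV is 20 dB over -16 dBV; at 20:1 that becomes 1 dB over, giving -15 dBV.
Stage 2: below threshold (-15 ≤ 10); passes unchanged; output -15 dBV.
Stage 3: -15 dBV ≤ 9 dBV, so stage 3 doesn't engage; output -15 dBV.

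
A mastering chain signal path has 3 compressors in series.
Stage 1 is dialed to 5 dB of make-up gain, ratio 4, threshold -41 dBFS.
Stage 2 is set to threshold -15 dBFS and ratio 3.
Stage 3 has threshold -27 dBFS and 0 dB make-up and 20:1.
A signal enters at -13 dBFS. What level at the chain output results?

-29 dBFS

Stage 1: -13 dBFS is 28 dB over -41 dBFS; at 4:1 that becomes 7 dB over, giving -34 dBFS; +5 dB make-up → -29 dBFS.
Stage 2: -29 dBFS is at or below the -15 dBFS threshold — no compression; output -29 dBFS.
Stage 3: below threshold (-29 ≤ -27); passes unchanged; output -29 dBFS.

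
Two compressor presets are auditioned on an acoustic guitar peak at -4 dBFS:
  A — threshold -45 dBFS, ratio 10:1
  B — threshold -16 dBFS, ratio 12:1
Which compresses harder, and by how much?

A: 41 dB over, compressed to 4.1 dB over, so 36.9 dB of GR.
B: 12 dB over, compressed to 1 dB over, so 11 dB of GR.
A applies 25.9 dB more gain reduction.

A, by 25.9 dB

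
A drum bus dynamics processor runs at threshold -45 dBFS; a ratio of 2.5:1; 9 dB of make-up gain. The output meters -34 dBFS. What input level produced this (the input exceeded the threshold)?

-40 dBFS

Stripping the +9 dB make-up gives -43 dBFS at the gain stage.
That's 2 dB above the -45 dBFS threshold.
Undo the ratio: input overshoot = 2 × 2.5 = 5 dB, giving input = -40 dBFS.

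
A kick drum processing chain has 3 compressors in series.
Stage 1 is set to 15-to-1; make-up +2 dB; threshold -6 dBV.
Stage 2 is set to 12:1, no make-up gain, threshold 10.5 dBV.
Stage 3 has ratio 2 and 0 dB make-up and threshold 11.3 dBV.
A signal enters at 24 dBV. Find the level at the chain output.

-2 dBV

Stage 1: 30 dB above -6 dBV, reduced 15:1 to 2 dB above → -4 dBV; +2 dB make-up → -2 dBV.
Stage 2: -2 dBV is at or below the 10.5 dBV threshold — no compression; output -2 dBV.
Stage 3: below threshold (-2 ≤ 11.3); passes unchanged; output -2 dBV.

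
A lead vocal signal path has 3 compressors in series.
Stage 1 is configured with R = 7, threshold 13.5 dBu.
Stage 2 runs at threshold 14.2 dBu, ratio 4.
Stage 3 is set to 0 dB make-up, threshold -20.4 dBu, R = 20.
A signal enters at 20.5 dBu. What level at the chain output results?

Stage 1: overshoot 7 dB → 7/7 = 1 dB → 14.5 dBu.
Stage 2: overshoot 0.3 dB → 0.3/4 = 0.075 dB → 14.275 dBu.
Stage 3: 14.275 dBu is 34.675 dB over -20.4 dBu; at 20:1 that becomes 1.73375 dB over, giving -18.66625 dBu.

-18.66625 dBu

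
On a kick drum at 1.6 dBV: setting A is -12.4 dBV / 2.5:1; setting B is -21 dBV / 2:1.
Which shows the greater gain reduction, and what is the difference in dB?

B, by 2.9 dB

A: GR = 14 − 14/2.5 = 8.4 dB.
B: GR = 22.6 − 22.6/2 = 11.3 dB.
Difference: 2.9 dB in favour of B.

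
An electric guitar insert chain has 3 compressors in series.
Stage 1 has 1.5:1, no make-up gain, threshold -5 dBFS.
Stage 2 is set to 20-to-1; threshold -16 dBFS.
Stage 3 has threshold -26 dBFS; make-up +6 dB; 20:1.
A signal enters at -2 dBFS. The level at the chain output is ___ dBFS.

-19.4675 dBFS

Stage 1: 3 dB above -5 dBFS, reduced 1.5:1 to 2 dB above → -3 dBFS.
Stage 2: -3 dBFS is 13 dB over -16 dBFS; at 20:1 that becomes 0.65 dB over, giving -15.35 dBFS.
Stage 3: overshoot 10.65 dB → 10.65/20 = 0.5325 dB → -25.4675 dBFS; +6 dB make-up → -19.4675 dBFS.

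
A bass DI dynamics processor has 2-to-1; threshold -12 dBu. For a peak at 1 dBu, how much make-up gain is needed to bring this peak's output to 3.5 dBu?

Without make-up, output = threshold + overshoot/2 = -12 + 6.5 = -5.5 dBu.
Gap to target: 9 dB.

9 dB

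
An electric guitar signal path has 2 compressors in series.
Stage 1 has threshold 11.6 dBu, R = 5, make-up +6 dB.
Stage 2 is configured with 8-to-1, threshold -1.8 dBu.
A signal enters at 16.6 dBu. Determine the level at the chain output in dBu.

Stage 1: 5 dB above 11.6 dBu, reduced 5:1 to 1 dB above → 12.6 dBu; +6 dB make-up → 18.6 dBu.
Stage 2: 20.4 dB above -1.8 dBu, reduced 8:1 to 2.55 dB above → 0.75 dBu.

0.75 dBu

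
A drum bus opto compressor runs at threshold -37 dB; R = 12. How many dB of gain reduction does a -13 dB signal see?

22 dB

Overshoot = -13 − (-37) = 24 dB.
A 12:1 ratio leaves 2 dB of that excess.
Gain reduction = 24 − 2 = 22 dB.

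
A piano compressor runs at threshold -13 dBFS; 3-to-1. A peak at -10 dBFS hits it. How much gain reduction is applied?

2 dB

Overshoot = -10 − (-13) = 3 dB.
After 3:1 compression the overshoot becomes 3/3 = 1 dB.
Gain reduction = 3 − 1 = 2 dB.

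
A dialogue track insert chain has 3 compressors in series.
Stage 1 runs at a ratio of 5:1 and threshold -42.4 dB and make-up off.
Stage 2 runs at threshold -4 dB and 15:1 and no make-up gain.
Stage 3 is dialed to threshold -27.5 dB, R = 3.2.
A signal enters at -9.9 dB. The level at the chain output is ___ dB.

-35.9 dB

Stage 1: overshoot 32.5 dB → 32.5/5 = 6.5 dB → -35.9 dB.
Stage 2: -35.9 dB ≤ -4 dB, so stage 2 doesn't engage; output -35.9 dB.
Stage 3: below threshold (-35.9 ≤ -27.5); passes unchanged; output -35.9 dB.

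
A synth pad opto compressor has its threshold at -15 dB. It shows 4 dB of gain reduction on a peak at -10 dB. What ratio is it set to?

Input overshoot = -10 − (-15) = 5 dB.
Output overshoot = 5 − 4 = 1 dB.
Ratio = input overshoot / output overshoot = 5 / 1 = 5.

5:1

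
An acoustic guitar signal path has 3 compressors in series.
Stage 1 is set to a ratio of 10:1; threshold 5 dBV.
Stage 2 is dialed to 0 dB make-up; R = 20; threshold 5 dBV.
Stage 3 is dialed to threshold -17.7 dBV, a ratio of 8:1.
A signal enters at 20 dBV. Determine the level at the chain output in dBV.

-14.853125 dBV

Stage 1: 15 dB above 5 dBV, reduced 10:1 to 1.5 dB above → 6.5 dBV.
Stage 2: 1.5 dB above 5 dBV, reduced 20:1 to 0.075 dB above → 5.075 dBV.
Stage 3: 22.775 dB above -17.7 dBV, reduced 8:1 to 2.846875 dB above → -14.853125 dBV.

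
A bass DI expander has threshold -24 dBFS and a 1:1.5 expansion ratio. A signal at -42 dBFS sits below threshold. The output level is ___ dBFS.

-51 dBFS

The input is 18 dB below the -24 dBFS threshold.
A 1:1.5 expander multiplies undershoot by 1.5: 18 × 1.5 = 27 dB below threshold.
Output = -24 − 27 = -51 dBFS.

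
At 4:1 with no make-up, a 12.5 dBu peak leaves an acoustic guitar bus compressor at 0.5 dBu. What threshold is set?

Input is 16 dB above T (since output overshoot × R = input overshoot: (0.5 − T)·4 = 12.5 − T gives T = -3.5 dBu).
Check: -3.5 + (12.5 − (-3.5))/4 = -3.5 + 4 = 0.5 dBu. ✓

-3.5 dBu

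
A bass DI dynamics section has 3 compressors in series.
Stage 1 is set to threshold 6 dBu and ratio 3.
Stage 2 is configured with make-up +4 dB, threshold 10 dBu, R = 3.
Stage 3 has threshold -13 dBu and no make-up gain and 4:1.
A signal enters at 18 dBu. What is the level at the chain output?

Stage 1: 12 dB above 6 dBu, reduced 3:1 to 4 dB above → 10 dBu.
Stage 2: 10 dBu ≤ 10 dBu, so stage 2 doesn't engage; make-up brings it to 14 dBu.
Stage 3: 14 dBu is 27 dB over -13 dBu; at 4:1 that becomes 6.75 dB over, giving -6.25 dBu.

-6.25 dBu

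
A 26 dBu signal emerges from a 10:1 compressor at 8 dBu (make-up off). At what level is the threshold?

6 dBu

Let T be the threshold. Output overshoot = (input overshoot)/R, so 8 − T = (26 − T)/10.
10·(8 − T) = 26 − T → 9·T = 80 − 26 = 54.
T = 54/9 = 6 dBu.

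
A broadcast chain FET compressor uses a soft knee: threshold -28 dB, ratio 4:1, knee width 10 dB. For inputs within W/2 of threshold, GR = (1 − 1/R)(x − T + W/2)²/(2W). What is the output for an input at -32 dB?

x − T + W/2 = -32 − (-28) + 5 = 1.
GR = (1 − 1/4) × 1² / 20 = 0.75 × 1 / 20 = 0.0375 dB.
Output = -32 − 0.0375 = -32.0375 dB.

-32.0375 dB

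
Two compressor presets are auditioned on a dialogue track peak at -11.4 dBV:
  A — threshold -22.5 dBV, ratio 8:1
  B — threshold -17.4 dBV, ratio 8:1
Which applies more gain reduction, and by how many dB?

A, by 4.4625 dB

A: GR = 11.1 − 11.1/8 = 9.7125 dB.
B: GR = 6 − 6/8 = 5.25 dB.
Difference: 4.4625 dB in favour of A.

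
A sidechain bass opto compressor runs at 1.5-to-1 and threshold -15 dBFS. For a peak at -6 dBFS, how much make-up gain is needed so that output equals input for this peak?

3 dB

The peak compresses to -15 + 9/1.5 = -9 dBFS.
To reach -6 dBFS requires -6 − (-9) = 3 dB of make-up.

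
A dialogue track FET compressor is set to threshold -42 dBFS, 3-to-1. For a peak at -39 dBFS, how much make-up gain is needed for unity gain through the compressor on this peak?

Overshoot 3 dB → 3/3 = 1 dB after compression, so the compressed level is -42 + 1 = -41 dBFS.
Make-up = target − compressed = -39 − (-41) = 2 dB.

2 dB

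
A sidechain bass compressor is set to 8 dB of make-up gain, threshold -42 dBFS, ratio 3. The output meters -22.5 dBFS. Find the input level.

Before make-up, the level was -22.5 − 8 = -30.5 dBFS.
The compressed level sits -30.5 − (-42) = 11.5 dB over threshold.
Before 3:1 compression the overshoot was 11.5 × 3 = 34.5 dB, so input = -42 + 34.5 = -7.5 dBFS.

-7.5 dBFS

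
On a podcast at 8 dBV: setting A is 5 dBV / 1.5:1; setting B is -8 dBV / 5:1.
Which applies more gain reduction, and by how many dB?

B, by 11.8 dB

A: 3 dB over, compressed to 2 dB over, so 1 dB of GR.
B: 16 dB over, compressed to 3.2 dB over, so 12.8 dB of GR.
B reduces 11.8 dB more.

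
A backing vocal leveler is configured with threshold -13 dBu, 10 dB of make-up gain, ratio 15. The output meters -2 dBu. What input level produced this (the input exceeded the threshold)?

Before make-up, the level was -2 − 10 = -12 dBu.
The compressed level sits -12 − (-13) = 1 dB over threshold.
Undo the ratio: input overshoot = 1 × 15 = 15 dB, giving input = 2 dBu.

2 dBu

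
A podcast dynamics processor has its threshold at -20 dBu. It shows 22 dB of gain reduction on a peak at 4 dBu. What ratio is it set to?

12:1

Input overshoot = 4 − (-20) = 24 dB.
Output overshoot = 24 − 22 = 2 dB.
Ratio = input overshoot / output overshoot = 24 / 2 = 12.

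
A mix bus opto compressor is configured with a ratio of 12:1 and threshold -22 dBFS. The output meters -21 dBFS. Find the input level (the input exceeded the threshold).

The compressed level sits -21 − (-22) = 1 dB over threshold.
Input overshoot = R × output overshoot = 12 dB → input = -22 + 12 = -10 dBFS.

-10 dBFS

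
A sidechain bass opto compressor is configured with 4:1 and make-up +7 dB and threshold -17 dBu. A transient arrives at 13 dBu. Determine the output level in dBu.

The input is 30 dB above the -17 dBu threshold.
At 4:1 the overshoot is divided by 4, leaving 7.5 dB above threshold.
That puts the output at -9.5 dBu; make-up adds 7 dB, giving -2.5 dBu.

-2.5 dBu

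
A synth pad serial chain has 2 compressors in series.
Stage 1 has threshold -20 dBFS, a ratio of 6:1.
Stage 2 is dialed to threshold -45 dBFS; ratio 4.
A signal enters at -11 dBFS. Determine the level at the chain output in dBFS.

-38.375 dBFS

Stage 1: overshoot 9 dB → 9/6 = 1.5 dB → -18.5 dBFS.
Stage 2: overshoot 26.5 dB → 26.5/4 = 6.625 dB → -38.375 dBFS.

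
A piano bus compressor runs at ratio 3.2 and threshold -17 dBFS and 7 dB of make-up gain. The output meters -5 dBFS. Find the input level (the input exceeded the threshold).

Before make-up, the level was -5 − 7 = -12 dBFS.
Post-compression overshoot = -12 − (-17) = 5 dB.
Undo the ratio: input overshoot = 5 × 3.2 = 16 dB, giving input = -1 dBFS.

-1 dBFS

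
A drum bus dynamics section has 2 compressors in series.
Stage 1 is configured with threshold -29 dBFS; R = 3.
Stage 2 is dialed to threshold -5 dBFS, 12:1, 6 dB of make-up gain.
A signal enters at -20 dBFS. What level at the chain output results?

Stage 1: overshoot 9 dB → 9/3 = 3 dB → -26 dBFS.
Stage 2: -26 dBFS is at or below the -5 dBFS threshold — no compression; make-up brings it to -20 dBFS.

-20 dBFS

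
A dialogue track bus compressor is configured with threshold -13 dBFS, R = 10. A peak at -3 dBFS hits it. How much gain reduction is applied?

-3 dBFS exceeds the threshold by 10 dB.
A 10:1 ratio leaves 1 dB of that excess.
Gain reduction = 10 − 1 = 9 dB.

9 dB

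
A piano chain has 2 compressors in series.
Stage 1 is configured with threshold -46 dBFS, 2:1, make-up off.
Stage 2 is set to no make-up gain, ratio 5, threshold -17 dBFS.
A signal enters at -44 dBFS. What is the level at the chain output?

-45 dBFS

Stage 1: -44 dBFS is 2 dB over -46 dBFS; at 2:1 that becomes 1 dB over, giving -45 dBFS.
Stage 2: below threshold (-45 ≤ -17); passes unchanged; output -45 dBFS.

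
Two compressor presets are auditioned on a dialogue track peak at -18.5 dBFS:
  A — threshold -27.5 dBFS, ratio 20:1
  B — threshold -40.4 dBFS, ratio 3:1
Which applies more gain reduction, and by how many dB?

A: overshoot 9 dB → output overshoot 0.45 dB → GR 8.55 dB.
B: overshoot 21.9 dB → output overshoot 7.3 dB → GR 14.6 dB.
Difference: 6.05 dB in favour of B.

B, by 6.05 dB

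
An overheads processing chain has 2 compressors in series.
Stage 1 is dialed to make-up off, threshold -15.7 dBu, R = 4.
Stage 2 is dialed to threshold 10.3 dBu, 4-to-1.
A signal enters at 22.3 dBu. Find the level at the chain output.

-6.2 dBu

Stage 1: 22.3 dBu is 38 dB over -15.7 dBu; at 4:1 that becomes 9.5 dB over, giving -6.2 dBu.
Stage 2: -6.2 dBu is at or below the 10.3 dBu threshold — no compression; output -6.2 dBu.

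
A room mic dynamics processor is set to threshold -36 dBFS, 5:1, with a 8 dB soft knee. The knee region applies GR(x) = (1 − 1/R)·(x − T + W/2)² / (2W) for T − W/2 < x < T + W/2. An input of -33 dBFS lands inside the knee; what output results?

-35.45 dBFS

x − T + W/2 = -33 − (-36) + 4 = 7.
GR = (1 − 1/5) × 7² / 16 = 0.8 × 49 / 16 = 2.45 dB.
Output = -33 − 2.45 = -35.45 dBFS.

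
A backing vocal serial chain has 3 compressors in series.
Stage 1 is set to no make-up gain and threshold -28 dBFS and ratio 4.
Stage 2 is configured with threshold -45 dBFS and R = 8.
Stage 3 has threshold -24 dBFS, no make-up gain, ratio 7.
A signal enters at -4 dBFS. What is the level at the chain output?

-42.125 dBFS

Stage 1: -4 dBFS is 24 dB over -28 dBFS; at 4:1 that becomes 6 dB over, giving -22 dBFS.
Stage 2: -22 dBFS is 23 dB over -45 dBFS; at 8:1 that becomes 2.875 dB over, giving -42.125 dBFS.
Stage 3: -42.125 dBFS ≤ -24 dBFS, so stage 3 doesn't engage; output -42.125 dBFS.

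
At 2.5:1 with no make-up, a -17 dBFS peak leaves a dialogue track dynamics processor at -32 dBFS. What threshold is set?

-42 dBFS

Let T be the threshold. Output overshoot = (input overshoot)/R, so -32 − T = (-17 − T)/2.5.
2.5·(-32 − T) = -17 − T → 1.5·T = -80 − (-17) = -63.
T = -63/1.5 = -42 dBFS.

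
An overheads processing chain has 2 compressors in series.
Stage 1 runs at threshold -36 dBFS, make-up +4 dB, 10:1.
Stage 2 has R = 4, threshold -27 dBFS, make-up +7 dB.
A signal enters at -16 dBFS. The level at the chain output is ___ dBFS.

Stage 1: -16 dBFS is 20 dB over -36 dBFS; at 10:1 that becomes 2 dB over, giving -34 dBFS; +4 dB make-up → -30 dBFS.
Stage 2: -30 dBFS is at or below the -27 dBFS threshold — no compression; make-up brings it to -23 dBFS.

-23 dBFS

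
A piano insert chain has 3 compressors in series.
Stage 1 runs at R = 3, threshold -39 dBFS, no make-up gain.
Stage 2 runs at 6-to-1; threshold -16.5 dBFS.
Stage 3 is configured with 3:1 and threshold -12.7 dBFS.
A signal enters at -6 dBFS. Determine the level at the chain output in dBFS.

-28 dBFS

Stage 1: -6 dBFS is 33 dB over -39 dBFS; at 3:1 that becomes 11 dB over, giving -28 dBFS.
Stage 2: -28 dBFS ≤ -16.5 dBFS, so stage 2 doesn't engage; output -28 dBFS.
Stage 3: -28 dBFS is at or below the -12.7 dBFS threshold — no compression; output -28 dBFS.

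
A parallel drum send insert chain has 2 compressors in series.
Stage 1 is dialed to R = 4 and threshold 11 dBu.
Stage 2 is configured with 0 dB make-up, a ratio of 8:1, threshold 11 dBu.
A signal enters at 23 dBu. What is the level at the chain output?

11.375 dBu

Stage 1: 12 dB above 11 dBu, reduced 4:1 to 3 dB above → 14 dBu.
Stage 2: overshoot 3 dB → 3/8 = 0.375 dB → 11.375 dBu.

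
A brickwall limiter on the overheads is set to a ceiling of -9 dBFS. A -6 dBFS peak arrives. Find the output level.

-9 dBFS

A brickwall limiter is an ∞:1 compressor: any input above the ceiling is clamped to -9 dBFS.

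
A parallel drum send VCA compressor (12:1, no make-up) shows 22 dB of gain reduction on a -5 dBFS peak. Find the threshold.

-29 dBFS

Input is 24 dB above T (since output overshoot × R = input overshoot: (-27 − T)·12 = -5 − T gives T = -29 dBFS).
Check: -29 + (-5 − (-29))/12 = -29 + 2 = -27 dBFS. ✓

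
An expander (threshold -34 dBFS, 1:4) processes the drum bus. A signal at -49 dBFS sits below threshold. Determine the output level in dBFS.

Below threshold, a 1:4 expander applies gain = (4−1)×(T − x) of attenuation.
(4−1) × 15 = 45 dB, so output = -49 − 45 = -94 dBFS.

-94 dBFS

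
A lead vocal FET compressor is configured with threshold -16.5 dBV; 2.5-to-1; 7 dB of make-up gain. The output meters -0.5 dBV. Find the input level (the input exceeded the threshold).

Stripping the +7 dB make-up gives -7.5 dBV at the gain stage.
That's 9 dB above the -16.5 dBV threshold.
Before 2.5:1 compression the overshoot was 9 × 2.5 = 22.5 dB, so input = -16.5 + 22.5 = 6 dBV.

6 dBV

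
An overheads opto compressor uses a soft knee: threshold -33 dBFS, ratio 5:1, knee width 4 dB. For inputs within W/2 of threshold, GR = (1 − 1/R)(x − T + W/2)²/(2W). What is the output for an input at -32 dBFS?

x − T + W/2 = -32 − (-33) + 2 = 3.
GR = (1 − 1/5) × 3² / 8 = 0.8 × 9 / 8 = 0.9 dB.
Output = -32 − 0.9 = -32.9 dBFS.

-32.9 dBFS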